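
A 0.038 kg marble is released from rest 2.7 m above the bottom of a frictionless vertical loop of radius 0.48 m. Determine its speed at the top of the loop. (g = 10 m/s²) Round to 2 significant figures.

Energy conservation: mgh = ½mv_top² + mg(2r)
v_top² = 2g(h − 2r) = 2(10)(2.7 − 0.9600) = 34.80
v_top = 5.899 m/s

v = 5.9 m/s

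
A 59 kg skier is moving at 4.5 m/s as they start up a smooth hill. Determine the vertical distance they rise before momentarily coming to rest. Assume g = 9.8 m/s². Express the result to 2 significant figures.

h = 1.0 m

Setting KE at the bottom equal to PE gained: ½mv² = mgh
h = v²/(2g) = 4.5²/(2 × 9.8) = 1.033 m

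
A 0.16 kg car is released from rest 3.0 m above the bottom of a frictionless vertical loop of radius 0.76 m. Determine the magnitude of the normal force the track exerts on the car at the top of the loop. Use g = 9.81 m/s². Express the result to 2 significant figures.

Energy from release to top (height 2r): mgh = ½mv_top² + mg(2r)
v_top² = 2g(h − 2r) = 2(9.81)(3.0 − 1.520) = 29.038 m²/s²
At the top, both N and weight point toward the centre: N + mg = mv_top²/r
N = m(v_top²/r − g) = 0.16(29.038/0.76 − 9.81) = 4.544 N

N = 4.5 N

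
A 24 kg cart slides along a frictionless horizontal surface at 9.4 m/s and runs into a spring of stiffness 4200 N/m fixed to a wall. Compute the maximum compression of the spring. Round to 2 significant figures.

x = 0.71 m

All KE is stored as spring PE at maximum compression: ½mv² = ½kx²
x = v√(m/k) = 9.4 × √(24/4200) = 0.7106 m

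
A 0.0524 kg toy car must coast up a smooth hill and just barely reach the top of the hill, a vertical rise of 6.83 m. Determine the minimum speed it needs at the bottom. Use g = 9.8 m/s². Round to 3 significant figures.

v = 11.6 m/s

At the top it is momentarily at rest, so all KE converts to PE: ½mv² = mgh
v = √(2gh) = √(2 × 9.8 × 6.83) = 11.57 m/s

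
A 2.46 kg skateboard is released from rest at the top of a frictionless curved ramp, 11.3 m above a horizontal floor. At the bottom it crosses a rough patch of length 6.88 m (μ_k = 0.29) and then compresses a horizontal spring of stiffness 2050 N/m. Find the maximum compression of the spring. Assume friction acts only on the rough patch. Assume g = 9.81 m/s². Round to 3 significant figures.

x = 0.468 m

Initial energy: E₁ = mgh = (2.46)(9.81)(11.3) = 272.70 J
Friction removes W_f = μ_k mg d = (0.29)(2.46)(9.81)(6.88) = 48.15 J
Energy reaching the spring: E = 272.70 − 48.15 = 224.55 J
At max compression ½kx² = E ⇒ x = √(2E/k) = √(2 × 224.55/2050) = 0.4681 m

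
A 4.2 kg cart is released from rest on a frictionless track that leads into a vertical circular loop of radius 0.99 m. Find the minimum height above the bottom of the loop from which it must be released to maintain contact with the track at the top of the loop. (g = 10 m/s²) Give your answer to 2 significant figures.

h = 2.5 m

At the top, for minimum speed gravity alone supplies the centripetal force: mg = mv_top²/r ⇒ v_top² = gr = 9.900 m²/s²
Energy conservation from release height h to the top (height 2r): mgh = ½mv_top² + mg(2r)
h = v_top²/(2g) + 2r = r/2 + 2r = 5r/2 = 2.475 m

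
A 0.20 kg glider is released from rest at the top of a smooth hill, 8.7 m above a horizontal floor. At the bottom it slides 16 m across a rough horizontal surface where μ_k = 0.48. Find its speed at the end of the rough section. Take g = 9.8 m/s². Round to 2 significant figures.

Applying the work–energy principle:
mgh = ½mv² + μ_k m g d
W_f = μ_k mg d = (0.48)(0.20)(9.8)(16) = 15.05 J
½mv² = mgh − W_f = 17.052 − 15.05 = 1.9992 J
v = √(2 × 1.9992/0.20) = 4.471 m/s

v = 4.5 m/s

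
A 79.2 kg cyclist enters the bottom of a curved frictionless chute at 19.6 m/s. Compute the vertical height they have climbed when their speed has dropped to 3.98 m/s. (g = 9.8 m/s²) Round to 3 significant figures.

h = 18.8 m

Energy balance between the two points: ½mv₁² = ½mv₂² + mgh
h = (v₁² − v₂²)/(2g) = (19.6² − 3.98²)/(2 × 9.8) = 18.79 m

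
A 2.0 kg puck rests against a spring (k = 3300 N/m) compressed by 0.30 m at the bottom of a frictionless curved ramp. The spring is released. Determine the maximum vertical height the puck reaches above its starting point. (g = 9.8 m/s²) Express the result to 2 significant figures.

Energy conservation from release to the highest point: ½kx² = mgh
h = kx²/(2mg) = (3300)(0.30)²/(2 × 2.0 × 9.8) = 7.577 m

h = 7.6 m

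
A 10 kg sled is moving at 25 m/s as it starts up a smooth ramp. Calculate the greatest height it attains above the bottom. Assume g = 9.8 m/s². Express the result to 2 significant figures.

Setting KE at the bottom equal to PE gained: ½mv² = mgh
h = v²/(2g) = 25²/(2 × 9.8) = 31.89 m

h = 32 m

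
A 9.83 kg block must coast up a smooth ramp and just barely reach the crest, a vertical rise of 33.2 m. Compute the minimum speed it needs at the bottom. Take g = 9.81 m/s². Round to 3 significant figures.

v = 25.5 m/s

At the top it is momentarily at rest, so all KE converts to PE: ½mv² = mgh
v = √(2gh) = √(2 × 9.81 × 33.2) = 25.52 m/s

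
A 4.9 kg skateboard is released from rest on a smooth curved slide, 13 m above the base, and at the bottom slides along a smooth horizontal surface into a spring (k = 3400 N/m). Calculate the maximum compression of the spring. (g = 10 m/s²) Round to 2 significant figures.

x = 0.61 m

At max compression the skateboard is momentarily at rest: mgh = ½kx²
x = √(2mgh/k) = √(2 × 4.9 × 10 × 13 / 3400) = 0.6121 m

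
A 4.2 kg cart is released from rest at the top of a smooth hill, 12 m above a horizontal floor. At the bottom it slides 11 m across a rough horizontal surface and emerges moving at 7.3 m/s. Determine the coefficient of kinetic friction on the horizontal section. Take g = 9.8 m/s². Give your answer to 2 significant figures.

Energy at the top = energy at the end + work done against friction:
mgh = ½mv² + μ_k m g d
mgh = 493.92 J; ½mv² = 111.91 J
W_f = 493.92 − 111.91 = 382.0 J
μ_k = W_f/(mg·d) = 382.0/(41.16 × 11) = 0.8437

μ_k = 0.84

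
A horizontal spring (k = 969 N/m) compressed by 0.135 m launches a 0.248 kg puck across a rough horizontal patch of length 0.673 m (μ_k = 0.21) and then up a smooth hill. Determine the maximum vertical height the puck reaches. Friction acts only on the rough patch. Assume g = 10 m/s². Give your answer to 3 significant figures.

h = 3.42 m

Spring energy: E₀ = ½kx² = ½(969)(0.135)² = 8.8300 J
Friction: W_f = μ_k mg d = (0.21)(0.248)(10)(0.673) = 0.3505 J
Energy at base of ramp: E = 8.8300 − 0.3505 = 8.4795 J
At max height all remaining energy is PE: mgh = E ⇒ h = E/(mg) = 8.4795/(0.248 × 10) = 3.419 m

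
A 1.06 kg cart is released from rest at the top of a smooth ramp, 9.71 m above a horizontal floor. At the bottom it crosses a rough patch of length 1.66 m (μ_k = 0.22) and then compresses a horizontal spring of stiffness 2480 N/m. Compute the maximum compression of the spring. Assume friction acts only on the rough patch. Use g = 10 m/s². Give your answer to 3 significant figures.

x = 0.283 m

Initial energy: E₁ = mgh = (1.06)(10)(9.71) = 102.93 J
Friction removes W_f = μ_k mg d = (0.22)(1.06)(10)(1.66) = 3.871 J
Energy reaching the spring: E = 102.93 − 3.871 = 99.055 J
At max compression ½kx² = E ⇒ x = √(2E/k) = √(2 × 99.055/2480) = 0.2826 m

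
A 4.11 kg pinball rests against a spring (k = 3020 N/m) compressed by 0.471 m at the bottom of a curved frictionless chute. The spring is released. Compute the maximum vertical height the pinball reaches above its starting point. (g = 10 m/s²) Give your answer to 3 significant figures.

Energy conservation from release to the highest point: ½kx² = mgh
h = kx²/(2mg) = (3020)(0.471)²/(2 × 4.11 × 10) = 8.150 m

h = 8.15 m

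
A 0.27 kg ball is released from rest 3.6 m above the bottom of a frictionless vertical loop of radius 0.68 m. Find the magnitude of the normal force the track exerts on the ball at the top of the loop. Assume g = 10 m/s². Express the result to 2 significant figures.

Energy from release to top (height 2r): mgh = ½mv_top² + mg(2r)
v_top² = 2g(h − 2r) = 2(10)(3.6 − 1.360) = 44.800 m²/s²
At the top, both N and weight point toward the centre: N + mg = mv_top²/r
N = m(v_top²/r − g) = 0.27(44.800/0.68 − 10) = 15.09 N

N = 15 N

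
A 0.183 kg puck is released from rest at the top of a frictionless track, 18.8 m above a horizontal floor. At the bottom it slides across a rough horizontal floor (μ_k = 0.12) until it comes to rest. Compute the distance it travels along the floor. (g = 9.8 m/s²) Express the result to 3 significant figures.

d = 157 m

Energy bookkeeping (friction removes W_f = μ_k N d):
At rest all PE has been dissipated by friction: mgh = μ_k m g d
d = h/μ_k = 18.8/0.12 = 156.7 m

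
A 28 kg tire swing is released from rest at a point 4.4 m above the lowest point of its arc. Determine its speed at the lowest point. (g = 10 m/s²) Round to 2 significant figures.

Equating total energy at the two states: mgh = ½mv²
v = √(2gh) = √(2 × 10 × 4.4) = √88.000 = 9.381 m/s

v = 9.4 m/s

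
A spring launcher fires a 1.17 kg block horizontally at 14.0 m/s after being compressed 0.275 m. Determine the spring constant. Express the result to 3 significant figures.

Spring PE at full compression equals KE at release: ½kx² = ½mv²
k = mv²/x² = (1.17)(14.0)²/(0.275)² = 3032 N/m

k = 3030 N/m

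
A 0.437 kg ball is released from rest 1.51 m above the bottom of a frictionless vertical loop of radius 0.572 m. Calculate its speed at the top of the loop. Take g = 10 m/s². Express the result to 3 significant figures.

v = 2.71 m/s

Energy conservation: mgh = ½mv_top² + mg(2r)
v_top² = 2g(h − 2r) = 2(10)(1.51 − 1.144) = 7.320
v_top = 2.706 m/s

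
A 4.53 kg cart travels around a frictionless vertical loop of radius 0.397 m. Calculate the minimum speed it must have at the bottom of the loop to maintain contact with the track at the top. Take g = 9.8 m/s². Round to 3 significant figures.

At the top: mg = mv_top²/r ⇒ v_top² = gr = 3.891 m²/s²
Energy from bottom to top (height 2r): ½mv_bot² = ½mv_top² + mg(2r)
v_bot² = gr + 4gr = 5gr = 19.45
v_bot = √(5gr) = 4.411 m/s

v = 4.41 m/s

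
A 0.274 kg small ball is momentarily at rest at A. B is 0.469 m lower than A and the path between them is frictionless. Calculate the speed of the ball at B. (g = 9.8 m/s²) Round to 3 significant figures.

v = 3.03 m/s

Equating total energy at the two states: mgh = ½mv²
v = √(2gh) = √(2 × 9.8 × 0.469) = √9.1924 = 3.032 m/s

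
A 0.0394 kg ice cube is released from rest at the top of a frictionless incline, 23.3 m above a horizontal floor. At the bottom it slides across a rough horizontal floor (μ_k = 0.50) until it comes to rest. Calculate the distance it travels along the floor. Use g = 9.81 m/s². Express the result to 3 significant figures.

Energy at the top = energy at the end + work done against friction:
At rest all PE has been dissipated by friction: mgh = μ_k m g d
d = h/μ_k = 23.3/0.50 = 46.60 m

d = 46.6 m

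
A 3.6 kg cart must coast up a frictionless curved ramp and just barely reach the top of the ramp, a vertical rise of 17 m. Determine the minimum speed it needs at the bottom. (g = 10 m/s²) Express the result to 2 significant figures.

v = 18 m/s

At the top it is momentarily at rest, so all KE converts to PE: ½mv² = mgh
v = √(2gh) = √(2 × 10 × 17) = 18.44 m/s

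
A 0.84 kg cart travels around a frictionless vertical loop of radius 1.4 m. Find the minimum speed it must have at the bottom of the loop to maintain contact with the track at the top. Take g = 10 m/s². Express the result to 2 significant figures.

v = 8.4 m/s

At the top: mg = mv_top²/r ⇒ v_top² = gr = 14.00 m²/s²
Energy from bottom to top (height 2r): ½mv_bot² = ½mv_top² + mg(2r)
v_bot² = gr + 4gr = 5gr = 70.00
v_bot = √(5gr) = 8.367 m/s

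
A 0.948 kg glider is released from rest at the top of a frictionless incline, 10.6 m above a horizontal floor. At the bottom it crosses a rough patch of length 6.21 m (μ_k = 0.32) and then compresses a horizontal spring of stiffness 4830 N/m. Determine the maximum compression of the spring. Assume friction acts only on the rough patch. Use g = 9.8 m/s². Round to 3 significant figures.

x = 0.182 m

Initial energy: E₁ = mgh = (0.948)(9.8)(10.6) = 98.478 J
Friction removes W_f = μ_k mg d = (0.32)(0.948)(9.8)(6.21) = 18.46 J
Energy reaching the spring: E = 98.478 − 18.46 = 80.016 J
At max compression ½kx² = E ⇒ x = √(2E/k) = √(2 × 80.016/4830) = 0.1820 m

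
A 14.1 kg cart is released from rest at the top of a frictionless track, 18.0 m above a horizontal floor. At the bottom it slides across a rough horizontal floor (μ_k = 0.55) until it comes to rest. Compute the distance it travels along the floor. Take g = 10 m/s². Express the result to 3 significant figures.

d = 32.7 m

Energy at the top = energy at the end + work done against friction:
At rest all PE has been dissipated by friction: mgh = μ_k m g d
d = h/μ_k = 18.0/0.55 = 32.73 m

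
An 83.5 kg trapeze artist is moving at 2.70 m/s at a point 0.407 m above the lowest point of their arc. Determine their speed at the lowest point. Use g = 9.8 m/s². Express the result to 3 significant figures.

Mechanical energy is conserved (no friction): ½mv₀² + mgh = ½mv²
The mass cancels from both sides.
v² = v₀² + 2gh = (2.70)² + 2(9.8)(0.407) = 15.267
v = √15.267 = 3.907 m/s

v = 3.91 m/s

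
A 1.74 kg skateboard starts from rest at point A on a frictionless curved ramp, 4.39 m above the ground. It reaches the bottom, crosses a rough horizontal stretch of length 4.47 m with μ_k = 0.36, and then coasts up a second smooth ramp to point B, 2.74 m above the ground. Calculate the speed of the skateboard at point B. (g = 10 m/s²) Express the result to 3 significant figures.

v = 0.903 m/s

Energy at A: mgh₁ = (1.74)(10)(4.39) = 76.386 J
Friction loss: W_f = μ_k mg d = 28.00 J
At B: ½mv² + mgh₂ = mgh₁ − W_f
½mv² = 76.386 − 28.00 − 47.676 = 0.70992 J
v = √(2 × 0.70992/1.74) = 0.9033 m/s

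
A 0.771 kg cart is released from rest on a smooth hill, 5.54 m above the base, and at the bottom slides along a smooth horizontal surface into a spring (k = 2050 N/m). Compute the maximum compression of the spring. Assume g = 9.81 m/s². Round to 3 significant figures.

Energy conservation (no friction) from release to max compression: mgh = ½kx²
x = √(2mgh/k) = √(2 × 0.771 × 9.81 × 5.54 / 2050) = 0.2022 m

x = 0.202 m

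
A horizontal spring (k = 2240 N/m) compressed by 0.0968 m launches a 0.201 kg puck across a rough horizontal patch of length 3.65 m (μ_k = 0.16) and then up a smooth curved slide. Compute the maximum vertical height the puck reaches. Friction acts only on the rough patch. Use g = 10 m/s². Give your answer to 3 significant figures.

Spring energy: E₀ = ½kx² = ½(2240)(0.0968)² = 10.495 J
Friction: W_f = μ_k mg d = (0.16)(0.201)(10)(3.65) = 1.174 J
Energy at base of ramp: E = 10.495 − 1.174 = 9.3208 J
At max height all remaining energy is PE: mgh = E ⇒ h = E/(mg) = 9.3208/(0.201 × 10) = 4.637 m

h = 4.64 m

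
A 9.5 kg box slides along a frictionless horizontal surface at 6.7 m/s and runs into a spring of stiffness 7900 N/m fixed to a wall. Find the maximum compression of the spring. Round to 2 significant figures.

Conservation of energy between contact and max compression: ½mv² = ½kx²
x = v√(m/k) = 6.7 × √(9.5/7900) = 0.2323 m

x = 0.23 m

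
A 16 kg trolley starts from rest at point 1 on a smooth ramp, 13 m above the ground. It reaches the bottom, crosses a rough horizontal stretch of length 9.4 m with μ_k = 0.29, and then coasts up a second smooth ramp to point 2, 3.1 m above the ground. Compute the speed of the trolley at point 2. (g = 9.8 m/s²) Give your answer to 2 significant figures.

v = 12 m/s

Energy at 1: mgh₁ = (16)(9.8)(13) = 2038.4 J
Friction loss: W_f = μ_k mg d = 427.4 J
At 2: ½mv² + mgh₂ = mgh₁ − W_f
½mv² = 2038.4 − 427.4 − 486.08 = 1124.9 J
v = √(2 × 1124.9/16) = 11.86 m/s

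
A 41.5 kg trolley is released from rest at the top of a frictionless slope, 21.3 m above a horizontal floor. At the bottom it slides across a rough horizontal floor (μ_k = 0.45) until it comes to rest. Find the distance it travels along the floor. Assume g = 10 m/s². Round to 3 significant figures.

Applying the work–energy principle:
At rest all PE has been dissipated by friction: mgh = μ_k m g d
d = h/μ_k = 21.3/0.45 = 47.33 m

d = 47.3 m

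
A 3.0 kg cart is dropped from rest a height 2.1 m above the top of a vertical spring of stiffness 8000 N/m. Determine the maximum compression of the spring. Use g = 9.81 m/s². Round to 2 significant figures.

x = 0.13 m

Let x be the compression. The total drop is H + x, and the cart is instantaneously at rest at max compression, so energy conservation gives:
mg(H + x) = ½kx²
½(8000)x² − (3.0)(9.81)x − (3.0)(9.81)(2.1) = 0
4000x² − 29.43x − 61.80 = 0
x = [29.43 + √(866.1 + 988848)]/(2 × 4000) = 0.1280 m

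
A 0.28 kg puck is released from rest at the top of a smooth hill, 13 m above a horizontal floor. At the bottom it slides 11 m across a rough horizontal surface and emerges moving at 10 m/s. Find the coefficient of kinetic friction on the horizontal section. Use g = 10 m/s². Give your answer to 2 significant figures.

μ_k = 0.73

Applying the work–energy principle:
mgh = ½mv² + μ_k m g d
mgh = 36.400 J; ½mv² = 14.000 J
W_f = 36.400 − 14.000 = 22.40 J
μ_k = W_f/(mg·d) = 22.40/(2.800 × 11) = 0.7273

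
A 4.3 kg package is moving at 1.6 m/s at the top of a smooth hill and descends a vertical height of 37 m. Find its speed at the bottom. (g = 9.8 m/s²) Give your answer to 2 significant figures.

v = 27 m/s

By conservation of mechanical energy, ½mv₀² + mgh = ½mv²
v² = v₀² + 2gh = (1.6)² + 2(9.8)(37) = 727.76
v = √727.76 = 26.98 m/s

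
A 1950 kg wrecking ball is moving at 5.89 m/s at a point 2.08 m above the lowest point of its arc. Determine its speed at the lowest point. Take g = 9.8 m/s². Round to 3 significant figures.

v = 8.69 m/s

Equating total energy at the two states: ½mv₀² + mgh = ½mv²
v² = v₀² + 2gh = (5.89)² + 2(9.8)(2.08) = 75.460
v = √75.460 = 8.687 m/s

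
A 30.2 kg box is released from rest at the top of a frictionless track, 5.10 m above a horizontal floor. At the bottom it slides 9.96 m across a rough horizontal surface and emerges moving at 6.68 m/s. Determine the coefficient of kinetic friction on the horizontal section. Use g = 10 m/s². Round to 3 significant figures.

Energy bookkeeping (friction removes W_f = μ_k N d):
mgh = ½mv² + μ_k m g d
mgh = 1540.2 J; ½mv² = 673.80 J
W_f = 1540.2 − 673.80 = 866.4 J
μ_k = W_f/(mg·d) = 866.4/(302.0 × 9.96) = 0.2880

μ_k = 0.288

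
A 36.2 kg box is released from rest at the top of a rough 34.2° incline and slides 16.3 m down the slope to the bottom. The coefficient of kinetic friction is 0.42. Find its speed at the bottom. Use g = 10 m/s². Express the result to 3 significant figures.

v = 8.37 m/s

Taking the bottom as reference, mgh = ½mv² + μ_k N L with h = L sinθ, N = mg cosθ:
mgh = mgL sinθ = (36.2)(10)(16.3)sin34.2° = 3316.6 J
W_f = μ_k mg cosθ · L = (0.42)(36.2)(10)cos34.2°·16.3 = 2050 J
½mv² = 3316.6 − 2050 = 1266.9 J
v = √(2 × 1266.9/36.2) = 8.366 m/s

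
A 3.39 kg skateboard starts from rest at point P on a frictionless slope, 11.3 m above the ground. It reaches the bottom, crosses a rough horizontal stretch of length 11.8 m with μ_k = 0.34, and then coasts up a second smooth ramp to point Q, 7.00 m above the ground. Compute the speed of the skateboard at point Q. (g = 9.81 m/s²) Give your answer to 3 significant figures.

Energy at P: mgh₁ = (3.39)(9.81)(11.3) = 375.79 J
Friction loss: W_f = μ_k mg d = 133.4 J
At Q: ½mv² + mgh₂ = mgh₁ − W_f
½mv² = 375.79 − 133.4 − 232.79 = 9.5777 J
v = √(2 × 9.5777/3.39) = 2.377 m/s

v = 2.38 m/s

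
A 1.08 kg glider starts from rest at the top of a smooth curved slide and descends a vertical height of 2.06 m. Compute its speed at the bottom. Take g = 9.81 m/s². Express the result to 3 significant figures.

v = 6.36 m/s

Mechanical energy is conserved (no friction): mgh = ½mv²
v = √(2gh) = √(2 × 9.81 × 2.06) = √40.417 = 6.357 m/s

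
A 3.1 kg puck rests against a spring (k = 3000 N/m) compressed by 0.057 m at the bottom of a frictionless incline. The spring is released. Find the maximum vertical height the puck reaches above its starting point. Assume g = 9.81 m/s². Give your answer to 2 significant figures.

h = 0.16 m

At maximum height the puck is at rest, so ½kx² = mgh
h = kx²/(2mg) = (3000)(0.057)²/(2 × 3.1 × 9.81) = 0.1603 m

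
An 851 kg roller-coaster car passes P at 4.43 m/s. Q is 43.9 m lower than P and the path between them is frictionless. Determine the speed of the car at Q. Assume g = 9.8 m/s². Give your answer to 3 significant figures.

v = 29.7 m/s

By conservation of mechanical energy, ½mv₀² + mgh = ½mv²
The mass cancels from both sides.
v² = v₀² + 2gh = (4.43)² + 2(9.8)(43.9) = 880.06
v = √880.06 = 29.67 m/s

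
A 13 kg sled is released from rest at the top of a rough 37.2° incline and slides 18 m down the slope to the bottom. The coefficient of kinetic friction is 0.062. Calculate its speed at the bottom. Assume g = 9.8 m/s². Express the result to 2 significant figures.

v = 14 m/s

Taking the bottom as reference, mgh = ½mv² + μ_k N L with h = L sinθ, N = mg cosθ:
mgh = mgL sinθ = (13)(9.8)(18)sin37.2° = 1386.5 J
W_f = μ_k mg cosθ · L = (0.062)(13)(9.8)cos37.2°·18 = 113.2 J
½mv² = 1386.5 − 113.2 = 1273.2 J
v = √(2 × 1273.2/13) = 14.00 m/s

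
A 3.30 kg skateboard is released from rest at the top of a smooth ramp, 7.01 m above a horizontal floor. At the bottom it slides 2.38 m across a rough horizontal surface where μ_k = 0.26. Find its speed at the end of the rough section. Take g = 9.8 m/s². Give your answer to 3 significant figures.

v = 11.2 m/s

Applying the work–energy principle:
mgh = ½mv² + μ_k m g d
W_f = μ_k mg d = (0.26)(3.30)(9.8)(2.38) = 20.01 J
½mv² = mgh − W_f = 226.70 − 20.01 = 206.69 J
v = √(2 × 206.69/3.30) = 11.19 m/s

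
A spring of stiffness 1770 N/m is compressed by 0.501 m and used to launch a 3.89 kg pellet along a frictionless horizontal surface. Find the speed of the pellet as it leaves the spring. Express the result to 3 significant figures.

The pellet leaves the spring when the spring is at natural length, so ½kx² = ½mv²
v = x√(k/m) = 0.501 × √(1770/3.89) = 10.69 m/s

v = 10.7 m/s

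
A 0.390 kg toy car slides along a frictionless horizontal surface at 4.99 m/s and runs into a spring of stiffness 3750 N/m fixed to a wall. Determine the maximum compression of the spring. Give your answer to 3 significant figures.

x = 0.0509 m

Conservation of energy between contact and max compression: ½mv² = ½kx²
x = v√(m/k) = 4.99 × √(0.390/3750) = 0.05089 m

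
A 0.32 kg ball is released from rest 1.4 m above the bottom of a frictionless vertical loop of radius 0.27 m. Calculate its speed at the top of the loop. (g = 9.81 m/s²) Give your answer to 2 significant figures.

Energy conservation: mgh = ½mv_top² + mg(2r)
v_top² = 2g(h − 2r) = 2(9.81)(1.4 − 0.5400) = 16.87
v_top = 4.108 m/s

v = 4.1 m/s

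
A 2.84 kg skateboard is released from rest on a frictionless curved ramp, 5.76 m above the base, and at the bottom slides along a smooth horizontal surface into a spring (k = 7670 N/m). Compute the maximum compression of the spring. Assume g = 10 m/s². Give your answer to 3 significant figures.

x = 0.207 m

At max compression the skateboard is momentarily at rest: mgh = ½kx²
x = √(2mgh/k) = √(2 × 2.84 × 10 × 5.76 / 7670) = 0.2065 m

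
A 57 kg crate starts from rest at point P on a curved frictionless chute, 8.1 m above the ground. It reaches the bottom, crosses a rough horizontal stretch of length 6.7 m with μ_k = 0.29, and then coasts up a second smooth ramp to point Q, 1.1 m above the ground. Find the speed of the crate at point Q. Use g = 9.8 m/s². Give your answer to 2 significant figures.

v = 10 m/s

Energy at P: mgh₁ = (57)(9.8)(8.1) = 4524.7 J
Friction loss: W_f = μ_k mg d = 1085 J
At Q: ½mv² + mgh₂ = mgh₁ − W_f
½mv² = 4524.7 − 1085 − 614.46 = 2824.8 J
v = √(2 × 2824.8/57) = 9.956 m/s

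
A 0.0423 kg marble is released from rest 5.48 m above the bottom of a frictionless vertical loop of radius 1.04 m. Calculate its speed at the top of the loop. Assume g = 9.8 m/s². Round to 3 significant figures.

v = 8.16 m/s

Energy conservation: mgh = ½mv_top² + mg(2r)
v_top² = 2g(h − 2r) = 2(9.8)(5.48 − 2.080) = 66.64
v_top = 8.163 m/s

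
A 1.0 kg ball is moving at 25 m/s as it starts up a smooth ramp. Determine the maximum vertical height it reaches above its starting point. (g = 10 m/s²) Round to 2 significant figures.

By energy conservation, ½mv² = mgh
h = v²/(2g) = 25²/(2 × 10) = 31.25 m

h = 31 m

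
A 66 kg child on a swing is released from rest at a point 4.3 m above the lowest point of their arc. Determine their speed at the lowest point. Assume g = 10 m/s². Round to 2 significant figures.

v = 9.3 m/s

Mechanical energy is conserved (no friction): mgh = ½mv²
v = √(2gh) = √(2 × 10 × 4.3) = √86.000 = 9.274 m/s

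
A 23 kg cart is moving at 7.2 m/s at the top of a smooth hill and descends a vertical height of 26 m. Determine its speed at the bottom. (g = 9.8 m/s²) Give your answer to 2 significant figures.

Mechanical energy is conserved (no friction): ½mv₀² + mgh = ½mv²
v² = v₀² + 2gh = (7.2)² + 2(9.8)(26) = 561.44
v = √561.44 = 23.69 m/s

v = 24 m/s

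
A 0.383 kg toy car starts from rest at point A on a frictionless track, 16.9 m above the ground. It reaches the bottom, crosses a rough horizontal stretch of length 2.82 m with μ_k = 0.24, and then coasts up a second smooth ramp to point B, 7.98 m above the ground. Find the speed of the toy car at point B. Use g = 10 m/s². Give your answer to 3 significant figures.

v = 12.8 m/s

Energy at A: mgh₁ = (0.383)(10)(16.9) = 64.727 J
Friction loss: W_f = μ_k mg d = 2.592 J
At B: ½mv² + mgh₂ = mgh₁ − W_f
½mv² = 64.727 − 2.592 − 30.563 = 31.571 J
v = √(2 × 31.571/0.383) = 12.84 m/s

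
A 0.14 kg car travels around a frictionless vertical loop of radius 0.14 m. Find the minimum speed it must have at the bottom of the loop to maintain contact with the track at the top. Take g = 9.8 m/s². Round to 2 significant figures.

v = 2.6 m/s

At the top: mg = mv_top²/r ⇒ v_top² = gr = 1.372 m²/s²
Energy from bottom to top (height 2r): ½mv_bot² = ½mv_top² + mg(2r)
v_bot² = gr + 4gr = 5gr = 6.860
v_bot = √(5gr) = 2.619 m/s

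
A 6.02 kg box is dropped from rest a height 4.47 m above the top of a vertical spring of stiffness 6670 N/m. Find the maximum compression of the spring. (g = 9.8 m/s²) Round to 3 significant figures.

Let x be the compression. The total drop is H + x, and the box is instantaneously at rest at max compression, so energy conservation gives:
mg(H + x) = ½kx²
½(6670)x² − (6.02)(9.8)x − (6.02)(9.8)(4.47) = 0
3335x² − 59.00x − 263.7 = 0
x = [59.00 + √(3481 + 3.5179e+06)]/(2 × 3335) = 0.2902 m

x = 0.290 m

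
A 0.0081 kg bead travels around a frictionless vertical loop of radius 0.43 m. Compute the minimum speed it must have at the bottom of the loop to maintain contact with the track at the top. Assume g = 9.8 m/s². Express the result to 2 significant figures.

At the top: mg = mv_top²/r ⇒ v_top² = gr = 4.214 m²/s²
Energy from bottom to top (height 2r): ½mv_bot² = ½mv_top² + mg(2r)
v_bot² = gr + 4gr = 5gr = 21.07
v_bot = √(5gr) = 4.590 m/s

v = 4.6 m/s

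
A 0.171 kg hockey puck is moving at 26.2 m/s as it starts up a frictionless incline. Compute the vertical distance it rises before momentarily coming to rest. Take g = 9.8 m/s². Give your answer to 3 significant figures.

By energy conservation, ½mv² = mgh
h = v²/(2g) = 26.2²/(2 × 9.8) = 35.02 m

h = 35.0 m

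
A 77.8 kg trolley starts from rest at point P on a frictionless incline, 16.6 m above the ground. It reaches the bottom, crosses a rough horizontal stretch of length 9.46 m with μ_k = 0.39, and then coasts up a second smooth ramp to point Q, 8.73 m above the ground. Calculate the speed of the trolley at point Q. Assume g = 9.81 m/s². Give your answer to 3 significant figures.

Energy at P: mgh₁ = (77.8)(9.81)(16.6) = 12669 J
Friction loss: W_f = μ_k mg d = 2816 J
At Q: ½mv² + mgh₂ = mgh₁ − W_f
½mv² = 12669 − 2816 − 6662.9 = 3190.7 J
v = √(2 × 3190.7/77.8) = 9.057 m/s

v = 9.06 m/s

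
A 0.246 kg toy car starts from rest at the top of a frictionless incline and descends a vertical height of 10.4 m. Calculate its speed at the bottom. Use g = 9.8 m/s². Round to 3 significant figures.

Equating total energy at the two states: mgh = ½mv²
v = √(2gh) = √(2 × 9.8 × 10.4) = √203.84 = 14.28 m/s

v = 14.3 m/s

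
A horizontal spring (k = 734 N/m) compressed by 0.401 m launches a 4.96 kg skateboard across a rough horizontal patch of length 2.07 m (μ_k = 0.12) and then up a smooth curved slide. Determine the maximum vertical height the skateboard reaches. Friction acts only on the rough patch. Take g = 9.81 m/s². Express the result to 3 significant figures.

Spring energy: E₀ = ½kx² = ½(734)(0.401)² = 59.014 J
Friction: W_f = μ_k mg d = (0.12)(4.96)(9.81)(2.07) = 12.09 J
Energy at base of ramp: E = 59.014 − 12.09 = 46.927 J
At max height all remaining energy is PE: mgh = E ⇒ h = E/(mg) = 46.927/(4.96 × 9.81) = 0.9644 m

h = 0.964 m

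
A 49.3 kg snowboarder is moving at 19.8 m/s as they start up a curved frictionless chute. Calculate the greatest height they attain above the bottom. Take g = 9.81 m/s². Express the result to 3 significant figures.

Setting KE at the bottom equal to PE gained: ½mv² = mgh
h = v²/(2g) = 19.8²/(2 × 9.81) = 19.98 m

h = 20.0 m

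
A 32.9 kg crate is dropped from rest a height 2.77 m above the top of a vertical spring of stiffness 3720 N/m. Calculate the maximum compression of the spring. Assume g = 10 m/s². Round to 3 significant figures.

x = 0.794 m

Take the reference level at the top of the uncompressed spring. At max compression the crate has fallen H + x and is momentarily at rest:
mg(H + x) = ½kx²
½(3720)x² − (32.9)(10)x − (32.9)(10)(2.77) = 0
1860x² − 329.0x − 911.3 = 0
x = [329.0 + √(108241 + 6.7803e+06)]/(2 × 1860) = 0.7940 m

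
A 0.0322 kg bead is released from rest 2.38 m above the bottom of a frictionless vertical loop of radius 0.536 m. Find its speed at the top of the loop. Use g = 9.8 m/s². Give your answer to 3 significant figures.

v = 5.06 m/s

Energy conservation: mgh = ½mv_top² + mg(2r)
v_top² = 2g(h − 2r) = 2(9.8)(2.38 − 1.072) = 25.64
v_top = 5.063 m/s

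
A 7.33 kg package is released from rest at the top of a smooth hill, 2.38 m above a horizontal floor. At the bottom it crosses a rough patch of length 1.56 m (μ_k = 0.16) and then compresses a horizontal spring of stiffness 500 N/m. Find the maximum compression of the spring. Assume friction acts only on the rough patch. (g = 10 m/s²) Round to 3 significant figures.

x = 0.790 m

Initial energy: E₁ = mgh = (7.33)(10)(2.38) = 174.45 J
Friction removes W_f = μ_k mg d = (0.16)(7.33)(10)(1.56) = 18.30 J
Energy reaching the spring: E = 174.45 − 18.30 = 156.16 J
At max compression ½kx² = E ⇒ x = √(2E/k) = √(2 × 156.16/500) = 0.7903 m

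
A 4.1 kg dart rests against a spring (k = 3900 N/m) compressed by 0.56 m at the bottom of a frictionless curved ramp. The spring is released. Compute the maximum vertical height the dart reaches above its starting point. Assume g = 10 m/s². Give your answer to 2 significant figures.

At maximum height the dart is at rest, so ½kx² = mgh
h = kx²/(2mg) = (3900)(0.56)²/(2 × 4.1 × 10) = 14.92 m

h = 15 m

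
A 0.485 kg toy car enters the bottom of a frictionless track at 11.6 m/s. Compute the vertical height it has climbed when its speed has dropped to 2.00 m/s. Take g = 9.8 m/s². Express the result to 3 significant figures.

Energy balance between the two points: ½mv₁² = ½mv₂² + mgh
h = (v₁² − v₂²)/(2g) = (11.6² − 2.00²)/(2 × 9.8) = 6.661 m

h = 6.66 m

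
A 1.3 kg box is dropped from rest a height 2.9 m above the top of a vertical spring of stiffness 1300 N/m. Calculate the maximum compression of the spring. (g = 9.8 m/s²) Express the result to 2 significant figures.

Take the reference level at the top of the uncompressed spring. At max compression the box has fallen H + x and is momentarily at rest:
mg(H + x) = ½kx²
½(1300)x² − (1.3)(9.8)x − (1.3)(9.8)(2.9) = 0
650.0x² − 12.74x − 36.95 = 0
x = [12.74 + √(162.3 + 96060)]/(2 × 650.0) = 0.2484 m

x = 0.25 m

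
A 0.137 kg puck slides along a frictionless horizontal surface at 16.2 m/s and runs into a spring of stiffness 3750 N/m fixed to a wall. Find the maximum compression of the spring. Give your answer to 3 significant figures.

x = 0.0979 m

Conservation of energy between contact and max compression: ½mv² = ½kx²
x = v√(m/k) = 16.2 × √(0.137/3750) = 0.09792 m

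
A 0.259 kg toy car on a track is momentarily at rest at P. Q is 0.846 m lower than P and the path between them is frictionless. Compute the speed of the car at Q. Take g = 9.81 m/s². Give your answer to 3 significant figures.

Energy conservation between the two points: mgh = ½mv²
v = √(2gh) = √(2 × 9.81 × 0.846) = √16.599 = 4.074 m/s

v = 4.07 m/s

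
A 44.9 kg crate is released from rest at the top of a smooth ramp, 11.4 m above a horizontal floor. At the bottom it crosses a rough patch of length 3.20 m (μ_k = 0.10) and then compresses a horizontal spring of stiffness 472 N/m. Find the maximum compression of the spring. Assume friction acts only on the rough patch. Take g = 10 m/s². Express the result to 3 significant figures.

Initial energy: E₁ = mgh = (44.9)(10)(11.4) = 5118.6 J
Friction removes W_f = μ_k mg d = (0.10)(44.9)(10)(3.20) = 143.7 J
Energy reaching the spring: E = 5118.6 − 143.7 = 4974.9 J
At max compression ½kx² = E ⇒ x = √(2E/k) = √(2 × 4974.9/472) = 4.591 m

x = 4.59 m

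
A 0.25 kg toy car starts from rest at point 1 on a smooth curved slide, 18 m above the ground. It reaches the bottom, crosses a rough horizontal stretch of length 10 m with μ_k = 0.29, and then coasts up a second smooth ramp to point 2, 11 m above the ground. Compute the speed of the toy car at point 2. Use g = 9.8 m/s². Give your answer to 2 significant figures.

Energy at 1: mgh₁ = (0.25)(9.8)(18) = 44.100 J
Friction loss: W_f = μ_k mg d = 7.105 J
At 2: ½mv² + mgh₂ = mgh₁ − W_f
½mv² = 44.100 − 7.105 − 26.950 = 10.045 J
v = √(2 × 10.045/0.25) = 8.964 m/s

v = 9.0 m/s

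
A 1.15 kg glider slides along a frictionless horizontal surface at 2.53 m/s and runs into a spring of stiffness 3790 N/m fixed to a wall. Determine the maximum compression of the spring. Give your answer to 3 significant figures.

All KE is stored as spring PE at maximum compression: ½mv² = ½kx²
x = v√(m/k) = 2.53 × √(1.15/3790) = 0.04407 m

x = 0.0441 m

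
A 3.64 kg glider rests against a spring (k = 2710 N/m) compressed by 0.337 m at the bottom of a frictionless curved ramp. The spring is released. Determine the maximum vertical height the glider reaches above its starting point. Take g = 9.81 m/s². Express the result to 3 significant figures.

h = 4.31 m

At maximum height the glider is at rest, so ½kx² = mgh
h = kx²/(2mg) = (2710)(0.337)²/(2 × 3.64 × 9.81) = 4.310 m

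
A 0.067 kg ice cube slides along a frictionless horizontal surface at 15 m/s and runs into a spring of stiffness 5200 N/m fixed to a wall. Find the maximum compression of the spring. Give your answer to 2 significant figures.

x = 0.054 m

At max compression the cube is momentarily at rest: ½mv² = ½kx²
x = v√(m/k) = 15 × √(0.067/5200) = 0.05384 m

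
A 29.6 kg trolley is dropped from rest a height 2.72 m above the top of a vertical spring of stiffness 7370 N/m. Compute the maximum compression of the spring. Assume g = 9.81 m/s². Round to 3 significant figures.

x = 0.504 m

Measuring PE from the top of the relaxed spring, at max compression the trolley has dropped H + x with zero KE, so:
mg(H + x) = ½kx²
½(7370)x² − (29.6)(9.81)x − (29.6)(9.81)(2.72) = 0
3685x² − 290.4x − 789.8 = 0
x = [290.4 + √(84318 + 1.1642e+07)]/(2 × 3685) = 0.5040 m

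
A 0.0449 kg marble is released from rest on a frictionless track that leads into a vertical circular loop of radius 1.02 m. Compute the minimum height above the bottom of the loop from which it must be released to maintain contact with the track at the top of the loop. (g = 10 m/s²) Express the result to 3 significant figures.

At the top, for minimum speed gravity alone supplies the centripetal force: mg = mv_top²/r ⇒ v_top² = gr = 10.20 m²/s²
Energy conservation from release height h to the top (height 2r): mgh = ½mv_top² + mg(2r)
h = v_top²/(2g) + 2r = r/2 + 2r = 5r/2 = 2.550 m

h = 2.55 m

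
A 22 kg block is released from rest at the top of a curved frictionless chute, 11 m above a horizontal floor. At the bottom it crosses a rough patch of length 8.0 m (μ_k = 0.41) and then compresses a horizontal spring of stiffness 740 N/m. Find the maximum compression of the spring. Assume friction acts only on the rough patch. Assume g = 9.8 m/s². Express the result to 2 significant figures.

Initial energy: E₁ = mgh = (22)(9.8)(11) = 2371.6 J
Friction removes W_f = μ_k mg d = (0.41)(22)(9.8)(8.0) = 707.2 J
Energy reaching the spring: E = 2371.6 − 707.2 = 1664.4 J
At max compression ½kx² = E ⇒ x = √(2E/k) = √(2 × 1664.4/740) = 2.121 m

x = 2.1 m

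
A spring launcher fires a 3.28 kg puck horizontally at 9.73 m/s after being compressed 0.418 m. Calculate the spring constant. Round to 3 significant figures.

k = 1780 N/m

½kx² = ½mv²
k = mv²/x² = (3.28)(9.73)²/(0.418)² = 1777 N/m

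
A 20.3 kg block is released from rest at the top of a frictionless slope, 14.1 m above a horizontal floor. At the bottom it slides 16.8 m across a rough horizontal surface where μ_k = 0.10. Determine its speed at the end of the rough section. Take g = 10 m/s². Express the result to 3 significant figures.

v = 15.8 m/s

Applying the work–energy principle:
mgh = ½mv² + μ_k m g d
W_f = μ_k mg d = (0.10)(20.3)(10)(16.8) = 341.0 J
½mv² = mgh − W_f = 2862.3 − 341.0 = 2521.3 J
v = √(2 × 2521.3/20.3) = 15.76 m/s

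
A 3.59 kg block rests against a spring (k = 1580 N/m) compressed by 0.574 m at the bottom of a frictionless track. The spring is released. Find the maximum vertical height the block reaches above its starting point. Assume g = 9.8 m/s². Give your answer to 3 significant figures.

Energy conservation from release to the highest point: ½kx² = mgh
h = kx²/(2mg) = (1580)(0.574)²/(2 × 3.59 × 9.8) = 7.398 m

h = 7.40 m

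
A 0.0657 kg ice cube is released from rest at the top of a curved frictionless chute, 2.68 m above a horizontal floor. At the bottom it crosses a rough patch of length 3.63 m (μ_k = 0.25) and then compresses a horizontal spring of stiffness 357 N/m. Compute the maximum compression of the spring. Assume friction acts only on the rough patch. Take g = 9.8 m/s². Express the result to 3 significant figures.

x = 0.0800 m

Initial energy: E₁ = mgh = (0.0657)(9.8)(2.68) = 1.7255 J
Friction removes W_f = μ_k mg d = (0.25)(0.0657)(9.8)(3.63) = 0.5843 J
Energy reaching the spring: E = 1.7255 − 0.5843 = 1.1412 J
At max compression ½kx² = E ⇒ x = √(2E/k) = √(2 × 1.1412/357) = 0.07996 m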